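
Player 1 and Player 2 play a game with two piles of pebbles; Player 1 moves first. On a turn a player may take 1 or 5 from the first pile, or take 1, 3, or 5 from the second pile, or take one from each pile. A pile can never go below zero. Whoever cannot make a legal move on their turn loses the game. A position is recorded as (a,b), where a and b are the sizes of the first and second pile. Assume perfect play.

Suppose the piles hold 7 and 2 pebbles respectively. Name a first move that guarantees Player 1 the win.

Use the standard recursion: the mover loses at a terminal position; elsewhere, the mover wins exactly when some move hands the opponent an L position.
No move ever increases a pile, so every position that can arise here has a ≤ 7 and b ≤ 2; it is enough to label the cells with 0 ≤ a ≤ 7 and 0 ≤ b ≤ 2.
Every move lowers a or b (never raises either), so fill the grid row by row in increasing a, and left to right within a row: each cell's successors are then already labelled.
      b=0  b=1  b=2
a=0:    L    W    L
a=1:    W    W    W
a=2:    L    W    L
a=3:    W    W    W
a=4:    L    W    L
a=5:    W    W    W
a=6:    L    W    L
a=7:    W    W    W
Cells with no legal move (terminal, hence L): (0,0).
The remaining L cells, each justified by listing all of its moves:
(0,2): the only move is to (0,1)(W), a W ⇒ L
(2,0): the only move is to (1,0)(W), a W ⇒ L
(2,2): moves to (1,2)(W), (2,1)(W), (1,1)(W); every one is W ⇒ L
(4,0): the only move is to (3,0)(W), a W ⇒ L
(4,2): moves to (3,2)(W), (4,1)(W), (3,1)(W); every one is W ⇒ L
(6,0): moves to (5,0)(W), (1,0)(W); every one is W ⇒ L
(6,2): moves to (5,2)(W), (1,2)(W), (6,1)(W), (5,1)(W); every one is W ⇒ L
Every other cell has at least one move into one of the L cells above, so it is W.
From (7,2), the L positions reachable in one move are: (6,2), (2,2). Any move reaching one of these is winning.

Move to (6,2).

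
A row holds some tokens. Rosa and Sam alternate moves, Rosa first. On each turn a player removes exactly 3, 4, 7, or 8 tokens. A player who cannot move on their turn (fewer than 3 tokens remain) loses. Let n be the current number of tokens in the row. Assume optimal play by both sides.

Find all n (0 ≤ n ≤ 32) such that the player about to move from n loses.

0, 1, 2, 11, 12, 13, 22, 23, 24

Compute win/loss labels from the base case upward. A position with no move is L. Any other position is W if it can reach an L in one move, else L.
n=0: no move → L
n=1: no move → L
n=2: no move → L
n=3: reaches L-position 0 → W
n=4: reaches L-position 1 → W
n=5: reaches L-position 2 → W
n=6: reaches L-position 2 → W
n=7: reaches L-position 0 → W
n=8: reaches L-position 1 → W
n=9: reaches L-position 2 → W
n=10: reaches L-position 2 → W
n=11: only reaches 8(W), 7(W), 4(W), 3(W), all W → L
n=12: only reaches 9(W), 8(W), 5(W), 4(W), all W → L
n=13: only reaches 10(W), 9(W), 6(W), 5(W), all W → L
n=14: reaches L-position 11 → W
n=15: reaches L-position 12 → W
n=16: reaches L-position 13 → W
n=17: reaches L-position 13 → W
n=18: reaches L-position 11 → W
n=19: reaches L-position 12 → W
n=20: reaches L-position 13 → W
n=21: reaches L-position 13 → W
n=22: only reaches 19(W), 18(W), 15(W), 14(W), all W → L
n=23: only reaches 20(W), 19(W), 16(W), 15(W), all W → L
n=24: only reaches 21(W), 20(W), 17(W), 16(W), all W → L
n=25: reaches L-position 22 → W
n=26: reaches L-position 23 → W
n=27: reaches L-position 24 → W
n=28: reaches L-position 24 → W
n=29: reaches L-position 22 → W
n=30: reaches L-position 23 → W
n=31: reaches L-position 24 → W
n=32: reaches L-position 24 → W
Reading off the rows marked L gives the requested list; there are 9 such values of n.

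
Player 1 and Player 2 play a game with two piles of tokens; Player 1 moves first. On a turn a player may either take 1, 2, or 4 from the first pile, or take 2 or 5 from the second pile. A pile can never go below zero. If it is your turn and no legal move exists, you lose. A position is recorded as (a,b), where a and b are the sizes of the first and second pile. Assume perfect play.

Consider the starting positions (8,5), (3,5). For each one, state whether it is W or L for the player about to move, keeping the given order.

(8,5): L, (3,5): W

Compute win/loss labels from the base case upward. A position with no move is L. Any other position is W if it can reach an L in one move, else L.
No move ever increases a pile, so every position that can arise here has a ≤ 8 and b ≤ 5; it is enough to label the cells with 0 ≤ a ≤ 8 and 0 ≤ b ≤ 5.
Every move lowers a or b (never raises either), so fill the grid row by row in increasing a, and left to right within a row: each cell's successors are then already labelled.
      b=0  b=1  b=2  b=3  b=4  b=5
a=0:    L    L    W    W    L    W
a=1:    W    W    L    L    W    W
a=2:    W    W    W    W    W    L
a=3:    L    L    W    W    L    W
a=4:    W    W    L    L    W    W
a=5:    W    W    W    W    W    L
a=6:    L    L    W    W    L    W
a=7:    W    W    L    L    W    W
a=8:    W    W    W    W    W    L
Cells with no legal move (terminal, hence L): (0,0), (0,1).
The remaining L cells, each justified by listing all of its moves:
(0,4): the only move is to (0,2)(W), a W ⇒ L
(1,2): moves to (0,2)(W), (1,0)(W); every one is W ⇒ L
(1,3): moves to (0,3)(W), (1,1)(W); every one is W ⇒ L
(2,5): moves to (1,5)(W), (0,5)(W), (2,3)(W), (2,0)(W); every one is W ⇒ L
(3,0): moves to (2,0)(W), (1,0)(W); every one is W ⇒ L
(3,1): moves to (2,1)(W), (1,1)(W); every one is W ⇒ L
(3,4): moves to (2,4)(W), (1,4)(W), (3,2)(W); every one is W ⇒ L
(4,2): moves to (3,2)(W), (2,2)(W), (0,2)(W), (4,0)(W); every one is W ⇒ L
(4,3): moves to (3,3)(W), (2,3)(W), (0,3)(W), (4,1)(W); every one is W ⇒ L
(5,5): moves to (4,5)(W), (3,5)(W), (1,5)(W), (5,3)(W), (5,0)(W); every one is W ⇒ L
(6,0): moves to (5,0)(W), (4,0)(W), (2,0)(W); every one is W ⇒ L
(6,1): moves to (5,1)(W), (4,1)(W), (2,1)(W); every one is W ⇒ L
(6,4): moves to (5,4)(W), (4,4)(W), (2,4)(W), (6,2)(W); every one is W ⇒ L
(7,2): moves to (6,2)(W), (5,2)(W), (3,2)(W), (7,0)(W); every one is W ⇒ L
(7,3): moves to (6,3)(W), (5,3)(W), (3,3)(W), (7,1)(W); every one is W ⇒ L
(8,5): moves to (7,5)(W), (6,5)(W), (4,5)(W), (8,3)(W), (8,0)(W); every one is W ⇒ L
Every other cell has at least one move into one of the L cells above, so it is W.
(8,5): one of the L cells justified above, so L
(3,5): the move to (2,5) reaches an L cell, so W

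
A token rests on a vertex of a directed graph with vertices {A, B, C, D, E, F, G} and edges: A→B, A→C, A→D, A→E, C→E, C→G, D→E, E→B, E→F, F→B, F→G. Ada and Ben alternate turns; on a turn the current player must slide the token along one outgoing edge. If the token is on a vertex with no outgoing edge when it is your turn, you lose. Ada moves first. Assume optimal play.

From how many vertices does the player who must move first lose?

Use the standard recursion: the mover loses at a terminal position; elsewhere, the mover wins exactly when some move hands the opponent an L position.
Every edge goes from a vertex to one that appears earlier in the order B, G, F, E, C, D, A, so processing vertices in that order labels each vertex after all of its successors.
B: no outgoing edge → L
G: no outgoing edge → L
F: →G(L), so W
E: →B(L), so W
C: →G(L), so W
D: →E(W) only, which is W, so L
A: →D(L), so W
The L vertices are B, D, G; that is 3 in all.

3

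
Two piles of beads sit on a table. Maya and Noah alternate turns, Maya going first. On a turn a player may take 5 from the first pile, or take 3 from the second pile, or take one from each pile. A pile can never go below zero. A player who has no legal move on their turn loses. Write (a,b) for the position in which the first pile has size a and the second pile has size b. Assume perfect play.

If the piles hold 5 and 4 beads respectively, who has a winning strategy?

Label each position W (a win for the player to move) or L (a loss). A position with no legal move is L; any other position is W exactly when some move reaches an L, and L when every move reaches a W.
No move ever increases a pile, so every position that can arise here has a ≤ 5 and b ≤ 4; it is enough to label the cells with 0 ≤ a ≤ 5 and 0 ≤ b ≤ 4.
Every move lowers a or b (never raises either), so fill the grid row by row in increasing a, and left to right within a row: each cell's successors are then already labelled.
      b=0  b=1  b=2  b=3  b=4
a=0:    L    L    L    W    W
a=1:    L    W    W    W    L
a=2:    L    W    L    W    L
a=3:    L    W    L    W    L
a=4:    L    W    L    W    L
a=5:    W    W    W    W    L
Cells with no legal move (terminal, hence L): (0,0), (0,1), (0,2), (1,0), (2,0), (3,0), (4,0).
The remaining L cells, each justified by listing all of its moves:
(1,4): L (options (1,1)(W), (0,3)(W) are all W)
(2,2): L (sole option (1,1)(W) is W)
(2,4): L (options (2,1)(W), (1,3)(W) are all W)
(3,2): L (sole option (2,1)(W) is W)
(3,4): L (options (3,1)(W), (2,3)(W) are all W)
(4,2): L (sole option (3,1)(W) is W)
(4,4): L (options (4,1)(W), (3,3)(W) are all W)
(5,4): L (options (0,4)(W), (5,1)(W), (4,3)(W) are all W)
Every other cell has at least one move into one of the L cells above, so it is W.
The starting position (5,4) is L: whatever Maya does, the opponent receives a W position.

Noah wins.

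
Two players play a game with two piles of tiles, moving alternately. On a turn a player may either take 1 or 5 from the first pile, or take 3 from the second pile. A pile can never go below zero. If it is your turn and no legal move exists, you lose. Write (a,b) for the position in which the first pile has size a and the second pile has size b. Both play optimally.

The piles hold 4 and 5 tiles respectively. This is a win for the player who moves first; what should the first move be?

Move to (3,5).

Build the W/L table. Terminal = L. A non-terminal position is W if it has a move to some L; otherwise it is L.
No move ever increases a pile, so every position that can arise here has a ≤ 4 and b ≤ 5; it is enough to label the cells with 0 ≤ a ≤ 4 and 0 ≤ b ≤ 5.
Every move lowers a or b (never raises either), so fill the grid row by row in increasing a, and left to right within a row: each cell's successors are then already labelled.
      b=0  b=1  b=2  b=3  b=4  b=5
a=0:    L    L    L    W    W    W
a=1:    W    W    W    L    L    L
a=2:    L    L    L    W    W    W
a=3:    W    W    W    L    L    L
a=4:    L    L    L    W    W    W
Cells with no legal move (terminal, hence L): (0,0), (0,1), (0,2).
The remaining L cells, each justified by listing all of its moves:
(1,3): →(0,3)(W), (1,0)(W) — all W, so L
(1,4): →(0,4)(W), (1,1)(W) — all W, so L
(1,5): →(0,5)(W), (1,2)(W) — all W, so L
(2,0): →(1,0)(W) only, which is W, so L
(2,1): →(1,1)(W) only, which is W, so L
(2,2): →(1,2)(W) only, which is W, so L
(3,3): →(2,3)(W), (3,0)(W) — all W, so L
(3,4): →(2,4)(W), (3,1)(W) — all W, so L
(3,5): →(2,5)(W), (3,2)(W) — all W, so L
(4,0): →(3,0)(W) only, which is W, so L
(4,1): →(3,1)(W) only, which is W, so L
(4,2): →(3,2)(W) only, which is W, so L
Every other cell has at least one move into one of the L cells above, so it is W.
From (4,5), the L positions reachable in one move are: (3,5), (4,2). Any move reaching one of these is winning.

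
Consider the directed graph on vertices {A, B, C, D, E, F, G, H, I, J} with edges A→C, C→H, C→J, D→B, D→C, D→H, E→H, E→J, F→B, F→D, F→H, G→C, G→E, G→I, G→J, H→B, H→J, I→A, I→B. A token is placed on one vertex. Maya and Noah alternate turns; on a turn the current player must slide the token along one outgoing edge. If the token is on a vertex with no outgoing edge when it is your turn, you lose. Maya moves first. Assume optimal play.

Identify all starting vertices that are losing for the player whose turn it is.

Build the W/L table. Terminal = L. A non-terminal position is W if it has a move to some L; otherwise it is L.
Every edge goes from a vertex to one that appears earlier in the order J, B, H, C, D, A, F, I, E, G, so processing vertices in that order labels each vertex after all of its successors.
J: no outgoing edge → L
B: no outgoing edge → L
H: can move to B, which is L ⇒ W
C: can move to J, which is L ⇒ W
D: can move to B, which is L ⇒ W
A: the only move is to C(W), a W ⇒ L
F: can move to B, which is L ⇒ W
I: can move to A, which is L ⇒ W
E: can move to J, which is L ⇒ W
G: can move to J, which is L ⇒ W
Reading off the rows marked L gives the requested list; there are 3 such vertices.

A, B, J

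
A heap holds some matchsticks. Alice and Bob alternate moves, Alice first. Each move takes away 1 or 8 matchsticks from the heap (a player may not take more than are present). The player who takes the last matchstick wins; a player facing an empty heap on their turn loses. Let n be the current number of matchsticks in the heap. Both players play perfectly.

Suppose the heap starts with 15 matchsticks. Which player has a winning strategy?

Use the standard recursion: the mover loses at a terminal position; elsewhere, the mover wins exactly when some move hands the opponent an L position.
n=0: no move → L
n=1: →0(L), so W
n=2: →1(W) only, which is W, so L
n=3: →2(L), so W
n=4: →3(W) only, which is W, so L
n=5: →4(L), so W
n=6: →5(W) only, which is W, so L
n=7: →6(L), so W
n=8: →0(L), so W
n=9: →8(W), 1(W) — all W, so L
n=10: →9(L), so W
n=11: →10(W), 3(W) — all W, so L
n=12: →11(L), so W
n=13: →12(W), 5(W) — all W, so L
n=14: →13(L), so W
n=15: →14(W), 7(W) — all W, so L
The starting position 15 is L: whatever Alice does, the opponent receives a W position.

Bob wins.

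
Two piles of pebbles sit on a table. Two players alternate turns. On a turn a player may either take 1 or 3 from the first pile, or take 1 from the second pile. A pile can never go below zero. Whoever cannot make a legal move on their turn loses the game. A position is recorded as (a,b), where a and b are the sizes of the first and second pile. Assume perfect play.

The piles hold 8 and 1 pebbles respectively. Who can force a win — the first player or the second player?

The first player wins.

Positions with no move are L. A position that does have a move is losing for the player to move precisely when every available move leads to a winning position for the opponent. Fill in the labels:
No move ever increases a pile, so every position that can arise here has a ≤ 8 and b ≤ 1; it is enough to label the cells with 0 ≤ a ≤ 8 and 0 ≤ b ≤ 1.
Every move lowers a or b (never raises either), so fill the grid row by row in increasing a, and left to right within a row: each cell's successors are then already labelled.
      b=0  b=1
a=0:    L    W
a=1:    W    L
a=2:    L    W
a=3:    W    L
a=4:    L    W
a=5:    W    L
a=6:    L    W
a=7:    W    L
a=8:    L    W
Cells with no legal move (terminal, hence L): (0,0).
The remaining L cells, each justified by listing all of its moves:
(1,1): moves to (0,1)(W), (1,0)(W); every one is W ⇒ L
(2,0): the only move is to (1,0)(W), a W ⇒ L
(3,1): moves to (2,1)(W), (0,1)(W), (3,0)(W); every one is W ⇒ L
(4,0): moves to (3,0)(W), (1,0)(W); every one is W ⇒ L
(5,1): moves to (4,1)(W), (2,1)(W), (5,0)(W); every one is W ⇒ L
(6,0): moves to (5,0)(W), (3,0)(W); every one is W ⇒ L
(7,1): moves to (6,1)(W), (4,1)(W), (7,0)(W); every one is W ⇒ L
(8,0): moves to (7,0)(W), (5,0)(W); every one is W ⇒ L
Every other cell has at least one move into one of the L cells above, so it is W.
From (8,1) the player to move can move to (7,1), reaching an L position.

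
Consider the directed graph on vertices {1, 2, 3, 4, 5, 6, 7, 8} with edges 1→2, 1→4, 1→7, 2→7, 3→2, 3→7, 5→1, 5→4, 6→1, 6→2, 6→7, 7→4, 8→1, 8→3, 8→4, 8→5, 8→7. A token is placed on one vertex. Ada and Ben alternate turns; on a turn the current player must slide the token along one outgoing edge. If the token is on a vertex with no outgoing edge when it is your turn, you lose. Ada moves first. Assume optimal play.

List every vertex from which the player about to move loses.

2, 4

Label each position W (a win for the player to move) or L (a loss). A position with no legal move is L; any other position is W exactly when some move reaches an L, and L when every move reaches a W.
Every edge goes from a vertex to one that appears earlier in the order 4, 7, 2, 3, 1, 5, 6, 8, so processing vertices in that order labels each vertex after all of its successors.
4: no outgoing edge → L
7: can move to 4, which is L ⇒ W
2: the only move is to 7(W), a W ⇒ L
3: can move to 2, which is L ⇒ W
1: can move to 2, which is L ⇒ W
5: can move to 4, which is L ⇒ W
6: can move to 2, which is L ⇒ W
8: can move to 4, which is L ⇒ W
The losing starting vertices are exactly the entries labelled L in this table (2 of them).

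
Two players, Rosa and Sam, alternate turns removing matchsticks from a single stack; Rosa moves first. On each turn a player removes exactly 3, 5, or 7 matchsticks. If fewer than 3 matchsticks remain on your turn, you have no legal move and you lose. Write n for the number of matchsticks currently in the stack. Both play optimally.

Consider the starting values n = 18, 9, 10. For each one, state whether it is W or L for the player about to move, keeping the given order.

Compute win/loss labels from the base case upward. A position with no move is L. Any other position is W if it can reach an L in one move, else L.
n=0: no move → L
n=1: no move → L
n=2: no move → L
n=3: reaches L-position 0 → W
n=4: reaches L-position 1 → W
n=5: reaches L-position 2 → W
n=6: reaches L-position 1 → W
n=7: reaches L-position 2 → W
n=8: reaches L-position 1 → W
n=9: reaches L-position 2 → W
n=10: only reaches 7(W), 5(W), 3(W), all W → L
n=11: only reaches 8(W), 6(W), 4(W), all W → L
n=12: only reaches 9(W), 7(W), 5(W), all W → L
n=13: reaches L-position 10 → W
n=14: reaches L-position 11 → W
n=15: reaches L-position 12 → W
n=16: reaches L-position 11 → W
n=17: reaches L-position 12 → W
n=18: reaches L-position 11 → W

18: W, 9: W, 10: L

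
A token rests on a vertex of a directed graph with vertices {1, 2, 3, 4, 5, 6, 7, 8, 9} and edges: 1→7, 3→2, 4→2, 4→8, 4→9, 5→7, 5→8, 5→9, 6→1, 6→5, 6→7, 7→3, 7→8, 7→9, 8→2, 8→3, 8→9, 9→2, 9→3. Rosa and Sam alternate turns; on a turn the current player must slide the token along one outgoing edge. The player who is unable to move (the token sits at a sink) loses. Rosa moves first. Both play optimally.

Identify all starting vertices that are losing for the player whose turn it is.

2, 7

Label each position W (a win for the player to move) or L (a loss). A position with no legal move is L; any other position is W exactly when some move reaches an L, and L when every move reaches a W.
Every edge goes from a vertex to one that appears earlier in the order 2, 3, 9, 8, 7, 5, 1, 4, 6, so processing vertices in that order labels each vertex after all of its successors.
2: no outgoing edge → L
3: can move to 2, which is L ⇒ W
9: can move to 2, which is L ⇒ W
8: can move to 2, which is L ⇒ W
7: moves to 8(W), 9(W), 3(W); every one is W ⇒ L
5: can move to 7, which is L ⇒ W
1: can move to 7, which is L ⇒ W
4: can move to 2, which is L ⇒ W
6: can move to 7, which is L ⇒ W
Reading off the rows marked L gives the requested list; there are 2 such vertices.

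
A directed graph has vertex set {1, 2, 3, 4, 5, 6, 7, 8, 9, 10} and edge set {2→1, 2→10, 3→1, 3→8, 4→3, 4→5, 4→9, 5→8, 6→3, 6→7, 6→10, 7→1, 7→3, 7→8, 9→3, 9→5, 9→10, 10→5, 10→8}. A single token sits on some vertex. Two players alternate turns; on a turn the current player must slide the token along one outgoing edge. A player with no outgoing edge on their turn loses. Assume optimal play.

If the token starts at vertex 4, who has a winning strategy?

Label each position W (a win for the player to move) or L (a loss). A position with no legal move is L; any other position is W exactly when some move reaches an L, and L when every move reaches a W.
Every edge goes from a vertex to one that appears earlier in the order 8, 1, 3, 7, 5, 10, 9, 2, 4, 6, so processing vertices in that order labels each vertex after all of its successors.
8: no outgoing edge → L
1: no outgoing edge → L
3: W (go to 1, an L position)
7: W (go to 1, an L position)
5: W (go to 8, an L position)
10: W (go to 8, an L position)
9: L (options 10(W), 5(W), 3(W) are all W)
2: W (go to 1, an L position)
4: W (go to 9, an L position)
6: L (options 10(W), 7(W), 3(W) are all W)
The starting position 4 is W: the player to move should move to 9, handing over an L position.

The first player wins.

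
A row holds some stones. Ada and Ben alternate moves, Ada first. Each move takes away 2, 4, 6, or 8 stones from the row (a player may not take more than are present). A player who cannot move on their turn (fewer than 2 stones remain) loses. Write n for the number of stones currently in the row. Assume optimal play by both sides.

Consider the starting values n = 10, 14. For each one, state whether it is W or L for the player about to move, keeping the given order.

10: L, 14: W

Work bottom-up. With no move the player to move loses. Otherwise the position is W if at least one move leads to an L position for the opponent, and L if every move leads to a W.
n=0: no move → L
n=1: no move → L
n=2: →0(L), so W
n=3: →1(L), so W
n=4: →0(L), so W
n=5: →1(L), so W
n=6: →0(L), so W
n=7: →1(L), so W
n=8: →0(L), so W
n=9: →1(L), so W
n=10: →8(W), 6(W), 4(W), 2(W) — all W, so L
n=11: →9(W), 7(W), 5(W), 3(W) — all W, so L
n=12: →10(L), so W
n=13: →11(L), so W
n=14: →10(L), so W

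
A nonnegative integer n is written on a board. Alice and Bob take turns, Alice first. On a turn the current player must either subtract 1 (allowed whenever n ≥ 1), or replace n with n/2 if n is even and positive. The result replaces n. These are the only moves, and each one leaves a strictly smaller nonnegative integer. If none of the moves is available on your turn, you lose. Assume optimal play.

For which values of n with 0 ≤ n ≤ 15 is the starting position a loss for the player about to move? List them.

Positions with no move are L. A position that does have a move is losing for the player to move precisely when every available move leads to a winning position for the opponent. Fill in the labels:
n=0: no move → L
n=1: W (go to 0, an L position)
n=2: L (sole option 1(W) is W)
n=3: W (go to 2, an L position)
n=4: W (go to 2, an L position)
n=5: L (sole option 4(W) is W)
n=6: W (go to 5, an L position)
n=7: L (sole option 6(W) is W)
n=8: W (go to 7, an L position)
n=9: L (sole option 8(W) is W)
n=10: W (go to 5, an L position)
n=11: L (sole option 10(W) is W)
n=12: W (go to 11, an L position)
n=13: L (sole option 12(W) is W)
n=14: W (go to 7, an L position)
n=15: L (sole option 14(W) is W)
The losing starting values of n are exactly the entries labelled L in this table (8 of them).

0, 2, 5, 7, 9, 11, 13, 15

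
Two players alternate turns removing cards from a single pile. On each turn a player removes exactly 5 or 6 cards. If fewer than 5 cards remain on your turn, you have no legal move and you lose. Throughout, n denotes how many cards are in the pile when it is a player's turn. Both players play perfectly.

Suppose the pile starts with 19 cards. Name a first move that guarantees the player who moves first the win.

Remove 5, leaving 14.

Build the W/L table. Terminal = L. A non-terminal position is W if it has a move to some L; otherwise it is L.
n=0: no move → L
n=1: no move → L
n=2: no move → L
n=3: no move → L
n=4: no move → L
n=5: →0(L), so W
n=6: →1(L), so W
n=7: →2(L), so W
n=8: →3(L), so W
n=9: →4(L), so W
n=10: →4(L), so W
n=11: →6(W), 5(W) — all W, so L
n=12: →7(W), 6(W) — all W, so L
n=13: →8(W), 7(W) — all W, so L
n=14: →9(W), 8(W) — all W, so L
n=15: →10(W), 9(W) — all W, so L
n=16: →11(L), so W
n=17: →12(L), so W
n=18: →13(L), so W
n=19: →14(L), so W
From 19, the L positions reachable in one move are: 14, 13. Any move reaching one of these is winning.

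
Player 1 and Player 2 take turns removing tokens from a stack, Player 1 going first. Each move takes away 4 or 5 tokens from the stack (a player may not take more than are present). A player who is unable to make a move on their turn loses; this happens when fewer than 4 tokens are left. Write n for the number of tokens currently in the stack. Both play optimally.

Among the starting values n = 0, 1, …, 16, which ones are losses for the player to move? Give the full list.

Compute win/loss labels from the base case upward. A position with no move is L. Any other position is W if it can reach an L in one move, else L.
n=0: no move → L
n=1: no move → L
n=2: no move → L
n=3: no move → L
n=4: can move to 0, which is L ⇒ W
n=5: can move to 1, which is L ⇒ W
n=6: can move to 2, which is L ⇒ W
n=7: can move to 3, which is L ⇒ W
n=8: can move to 3, which is L ⇒ W
n=9: moves to 5(W), 4(W); every one is W ⇒ L
n=10: moves to 6(W), 5(W); every one is W ⇒ L
n=11: moves to 7(W), 6(W); every one is W ⇒ L
n=12: moves to 8(W), 7(W); every one is W ⇒ L
n=13: can move to 9, which is L ⇒ W
n=14: can move to 10, which is L ⇒ W
n=15: can move to 11, which is L ⇒ W
n=16: can move to 12, which is L ⇒ W
The losing starting values of n are exactly the entries labelled L in this table (8 of them).

0, 1, 2, 3, 9, 10, 11, 12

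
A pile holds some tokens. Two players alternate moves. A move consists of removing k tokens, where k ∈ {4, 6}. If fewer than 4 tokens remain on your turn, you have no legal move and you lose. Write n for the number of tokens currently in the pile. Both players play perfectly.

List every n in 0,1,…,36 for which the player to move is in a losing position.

Work bottom-up. With no move the player to move loses. Otherwise the position is W if at least one move leads to an L position for the opponent, and L if every move leads to a W.
n=0: no move → L
n=1: no move → L
n=2: no move → L
n=3: no move → L
n=4: →0(L), so W
n=5: →1(L), so W
n=6: →2(L), so W
n=7: →3(L), so W
n=8: →2(L), so W
n=9: →3(L), so W
n=10: →6(W), 4(W) — all W, so L
n=11: →7(W), 5(W) — all W, so L
n=12: →8(W), 6(W) — all W, so L
n=13: →9(W), 7(W) — all W, so L
n=14: →10(L), so W
n=15: →11(L), so W
n=16: →12(L), so W
n=17: →13(L), so W
n=18: →12(L), so W
n=19: →13(L), so W
n=20: →16(W), 14(W) — all W, so L
n=21: →17(W), 15(W) — all W, so L
n=22: →18(W), 16(W) — all W, so L
n=23: →19(W), 17(W) — all W, so L
n=24: →20(L), so W
n=25: →21(L), so W
n=26: →22(L), so W
n=27: →23(L), so W
n=28: →22(L), so W
n=29: →23(L), so W
n=30: →26(W), 24(W) — all W, so L
n=31: →27(W), 25(W) — all W, so L
n=32: →28(W), 26(W) — all W, so L
n=33: →29(W), 27(W) — all W, so L
n=34: →30(L), so W
n=35: →31(L), so W
n=36: →32(L), so W
The losing starting values of n are exactly the entries labelled L in this table (16 of them).

0, 1, 2, 3, 10, 11, 12, 13, 20, 21, 22, 23, 30, 31, 32, 33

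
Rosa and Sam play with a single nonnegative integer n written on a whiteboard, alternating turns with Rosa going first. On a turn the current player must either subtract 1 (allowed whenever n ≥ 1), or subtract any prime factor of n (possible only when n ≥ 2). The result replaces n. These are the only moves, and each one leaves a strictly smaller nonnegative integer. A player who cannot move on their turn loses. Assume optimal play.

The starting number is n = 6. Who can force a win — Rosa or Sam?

Rosa wins.

Use the standard recursion: the mover loses at a terminal position; elsewhere, the mover wins exactly when some move hands the opponent an L position.
n=0: no move → L
n=1: can move to 0, which is L ⇒ W
n=2: can move to 0, which is L ⇒ W
n=3: can move to 0, which is L ⇒ W
n=4: moves to 2(W), 3(W); every one is W ⇒ L
n=5: can move to 0, which is L ⇒ W
n=6: can move to 4, which is L ⇒ W
From 6 Rosa can move to 4, reaching an L position.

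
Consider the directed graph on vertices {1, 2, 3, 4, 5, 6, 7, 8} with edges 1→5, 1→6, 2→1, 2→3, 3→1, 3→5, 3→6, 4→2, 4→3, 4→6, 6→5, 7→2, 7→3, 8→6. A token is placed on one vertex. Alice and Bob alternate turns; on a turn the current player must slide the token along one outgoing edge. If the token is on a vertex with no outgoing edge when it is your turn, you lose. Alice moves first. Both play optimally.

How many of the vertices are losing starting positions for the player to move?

3

Label each position W (a win for the player to move) or L (a loss). A position with no legal move is L; any other position is W exactly when some move reaches an L, and L when every move reaches a W.
Every edge goes from a vertex to one that appears earlier in the order 5, 6, 1, 3, 2, 4, 7, 8, so processing vertices in that order labels each vertex after all of its successors.
5: no outgoing edge → L
6: W (go to 5, an L position)
1: W (go to 5, an L position)
3: W (go to 5, an L position)
2: L (options 3(W), 1(W) are all W)
4: W (go to 2, an L position)
7: W (go to 2, an L position)
8: L (sole option 6(W) is W)
The L vertices are 2, 5, 8; that is 3 in all.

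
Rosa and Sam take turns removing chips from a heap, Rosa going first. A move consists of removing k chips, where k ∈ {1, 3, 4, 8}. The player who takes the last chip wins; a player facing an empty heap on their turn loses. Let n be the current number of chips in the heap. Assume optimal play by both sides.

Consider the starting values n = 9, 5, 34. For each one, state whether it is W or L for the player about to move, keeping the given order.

Use the standard recursion: the mover loses at a terminal position; elsewhere, the mover wins exactly when some move hands the opponent an L position.
n=0: no move → L
n=1: →0(L), so W
n=2: →1(W) only, which is W, so L
n=3: →2(L), so W
n=4: →0(L), so W
n=5: →2(L), so W
n=6: →2(L), so W
n=7: →6(W), 4(W), 3(W) — all W, so L
n=8: →7(L), so W
n=9: →8(W), 6(W), 5(W), 1(W) — all W, so L
n=10: →9(L), so W
n=11: →7(L), so W
n=12: →9(L), so W
n=13: →9(L), so W
n=14: →13(W), 11(W), 10(W), 6(W) — all W, so L
n=15: →14(L), so W
n=16: →15(W), 13(W), 12(W), 8(W) — all W, so L
n=17: →16(L), so W
n=18: →14(L), so W
n=19: →16(L), so W
n=20: →16(L), so W
n=21: →20(W), 18(W), 17(W), 13(W) — all W, so L
n=22: →21(L), so W
n=23: →22(W), 20(W), 19(W), 15(W) — all W, so L
n=24: →23(L), so W
n=25: →21(L), so W
n=26: →23(L), so W
n=27: →23(L), so W
n=28: →27(W), 25(W), 24(W), 20(W) — all W, so L
n=29: →28(L), so W
n=30: →29(W), 27(W), 26(W), 22(W) — all W, so L
n=31: →30(L), so W
n=32: →28(L), so W
n=33: →30(L), so W
n=34: →30(L), so W

9: L, 5: W, 34: W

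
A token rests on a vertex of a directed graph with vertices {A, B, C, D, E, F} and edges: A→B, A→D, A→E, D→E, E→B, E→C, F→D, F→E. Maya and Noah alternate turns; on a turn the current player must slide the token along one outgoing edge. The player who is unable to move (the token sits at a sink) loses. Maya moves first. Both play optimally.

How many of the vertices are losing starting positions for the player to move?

3

Positions with no move are L. A position that does have a move is losing for the player to move precisely when every available move leads to a winning position for the opponent. Fill in the labels:
Every edge goes from a vertex to one that appears earlier in the order B, C, E, D, A, F, so processing vertices in that order labels each vertex after all of its successors.
B: no outgoing edge → L
C: no outgoing edge → L
E: W (go to C, an L position)
D: L (sole option E(W) is W)
A: W (go to D, an L position)
F: W (go to D, an L position)
The L vertices are B, C, D; that is 3 in all.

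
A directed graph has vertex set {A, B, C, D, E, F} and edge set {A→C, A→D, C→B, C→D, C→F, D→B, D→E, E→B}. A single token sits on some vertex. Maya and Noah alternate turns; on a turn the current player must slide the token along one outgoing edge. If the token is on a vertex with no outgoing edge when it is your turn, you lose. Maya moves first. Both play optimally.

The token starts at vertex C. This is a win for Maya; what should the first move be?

Move to B.

Classify positions by backward induction: terminal positions (no move available) are L. From any other position, the mover wins iff some move reaches an L.
Every edge goes from a vertex to one that appears earlier in the order F, B, E, D, C, A, so processing vertices in that order labels each vertex after all of its successors.
F: no outgoing edge → L
B: no outgoing edge → L
E: reaches L-position B → W
D: reaches L-position B → W
C: reaches L-position B → W
A: only reaches C(W), D(W), all W → L
From C, the L positions reachable in one move are: B, F. Any move reaching one of these is winning.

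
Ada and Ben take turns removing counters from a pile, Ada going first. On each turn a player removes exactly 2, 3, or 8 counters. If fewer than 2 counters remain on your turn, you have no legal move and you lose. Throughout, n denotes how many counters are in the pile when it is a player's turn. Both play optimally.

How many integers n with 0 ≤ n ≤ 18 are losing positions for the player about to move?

8

Positions with no move are L. A position that does have a move is losing for the player to move precisely when every available move leads to a winning position for the opponent. Fill in the labels:
n=0: no move → L
n=1: no move → L
n=2: reaches L-position 0 → W
n=3: reaches L-position 1 → W
n=4: reaches L-position 1 → W
n=5: only reaches 3(W), 2(W), all W → L
n=6: only reaches 4(W), 3(W), all W → L
n=7: reaches L-position 5 → W
n=8: reaches L-position 6 → W
n=9: reaches L-position 6 → W
n=10: only reaches 8(W), 7(W), 2(W), all W → L
n=11: only reaches 9(W), 8(W), 3(W), all W → L
n=12: reaches L-position 10 → W
n=13: reaches L-position 11 → W
n=14: reaches L-position 11 → W
n=15: only reaches 13(W), 12(W), 7(W), all W → L
n=16: only reaches 14(W), 13(W), 8(W), all W → L
n=17: reaches L-position 15 → W
n=18: reaches L-position 16 → W
L entries with 0 ≤ n ≤ 18: n = 0, 1, 5, 6, 10, 11, 15, 16; that makes 8.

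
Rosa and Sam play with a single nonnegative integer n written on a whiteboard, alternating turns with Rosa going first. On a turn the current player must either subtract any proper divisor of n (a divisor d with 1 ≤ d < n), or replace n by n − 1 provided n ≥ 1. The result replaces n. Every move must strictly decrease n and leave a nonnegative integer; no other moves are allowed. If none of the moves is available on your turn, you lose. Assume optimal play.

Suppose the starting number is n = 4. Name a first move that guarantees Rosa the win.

Move to 2.

Work bottom-up. With no move the player to move loses. Otherwise the position is W if at least one move leads to an L position for the opponent, and L if every move leads to a W.
n=0: no move → L
n=1: W (go to 0, an L position)
n=2: L (sole option 1(W) is W)
n=3: W (go to 2, an L position)
n=4: W (go to 2, an L position)
From 4, the L positions reachable in one move are: 2.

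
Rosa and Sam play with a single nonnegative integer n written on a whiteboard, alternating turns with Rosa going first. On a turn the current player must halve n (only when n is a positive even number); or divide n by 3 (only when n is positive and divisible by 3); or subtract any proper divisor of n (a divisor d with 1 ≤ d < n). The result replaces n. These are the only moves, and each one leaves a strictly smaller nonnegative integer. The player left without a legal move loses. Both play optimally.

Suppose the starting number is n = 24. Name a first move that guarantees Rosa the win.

Use the standard recursion: the mover loses at a terminal position; elsewhere, the mover wins exactly when some move hands the opponent an L position.
n=0: no move → L
n=1: no move → L
n=2: can move to 1, which is L ⇒ W
n=3: can move to 1, which is L ⇒ W
n=4: moves to 2(W), 3(W); every one is W ⇒ L
n=5: can move to 4, which is L ⇒ W
n=6: can move to 4, which is L ⇒ W
n=7: the only move is to 6(W), a W ⇒ L
n=8: can move to 4, which is L ⇒ W
n=9: moves to 3(W), 6(W), 8(W); every one is W ⇒ L
n=10: can move to 9, which is L ⇒ W
n=11: the only move is to 10(W), a W ⇒ L
n=12: can move to 4, which is L ⇒ W
n=13: the only move is to 12(W), a W ⇒ L
n=14: can move to 7, which is L ⇒ W
n=15: moves to 5(W), 10(W), 12(W), 14(W); every one is W ⇒ L
n=16: can move to 15, which is L ⇒ W
n=17: the only move is to 16(W), a W ⇒ L
n=18: can move to 9, which is L ⇒ W
n=19: the only move is to 18(W), a W ⇒ L
n=20: can move to 15, which is L ⇒ W
n=21: can move to 7, which is L ⇒ W
n=22: can move to 11, which is L ⇒ W
n=23: the only move is to 22(W), a W ⇒ L
n=24: can move to 23, which is L ⇒ W
From 24, the L positions reachable in one move are: 23.

Move to 23.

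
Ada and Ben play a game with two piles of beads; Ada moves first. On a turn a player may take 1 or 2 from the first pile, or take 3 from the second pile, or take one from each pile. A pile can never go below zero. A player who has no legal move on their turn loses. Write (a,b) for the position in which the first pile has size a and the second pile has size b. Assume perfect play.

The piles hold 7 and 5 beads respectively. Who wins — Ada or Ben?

Ben wins.

Label each position W (a win for the player to move) or L (a loss). A position with no legal move is L; any other position is W exactly when some move reaches an L, and L when every move reaches a W.
No move ever increases a pile, so every position that can arise here has a ≤ 7 and b ≤ 5; it is enough to label the cells with 0 ≤ a ≤ 7 and 0 ≤ b ≤ 5.
Every move lowers a or b (never raises either), so fill the grid row by row in increasing a, and left to right within a row: each cell's successors are then already labelled.
      b=0  b=1  b=2  b=3  b=4  b=5
a=0:    L    L    L    W    W    W
a=1:    W    W    W    W    L    L
a=2:    W    W    W    L    W    W
a=3:    L    L    L    W    W    W
a=4:    W    W    W    W    L    L
a=5:    W    W    W    L    W    W
a=6:    L    L    L    W    W    W
a=7:    W    W    W    W    L    L
Cells with no legal move (terminal, hence L): (0,0), (0,1), (0,2).
The remaining L cells, each justified by listing all of its moves:
(1,4): →(0,4)(W), (1,1)(W), (0,3)(W) — all W, so L
(1,5): →(0,5)(W), (1,2)(W), (0,4)(W) — all W, so L
(2,3): →(1,3)(W), (0,3)(W), (2,0)(W), (1,2)(W) — all W, so L
(3,0): →(2,0)(W), (1,0)(W) — all W, so L
(3,1): →(2,1)(W), (1,1)(W), (2,0)(W) — all W, so L
(3,2): →(2,2)(W), (1,2)(W), (2,1)(W) — all W, so L
(4,4): →(3,4)(W), (2,4)(W), (4,1)(W), (3,3)(W) — all W, so L
(4,5): →(3,5)(W), (2,5)(W), (4,2)(W), (3,4)(W) — all W, so L
(5,3): →(4,3)(W), (3,3)(W), (5,0)(W), (4,2)(W) — all W, so L
(6,0): →(5,0)(W), (4,0)(W) — all W, so L
(6,1): →(5,1)(W), (4,1)(W), (5,0)(W) — all W, so L
(6,2): →(5,2)(W), (4,2)(W), (5,1)(W) — all W, so L
(7,4): →(6,4)(W), (5,4)(W), (7,1)(W), (6,3)(W) — all W, so L
(7,5): →(6,5)(W), (5,5)(W), (7,2)(W), (6,4)(W) — all W, so L
Every other cell has at least one move into one of the L cells above, so it is W.
The starting position (7,5) is L: whatever Ada does, the opponent receives a W position.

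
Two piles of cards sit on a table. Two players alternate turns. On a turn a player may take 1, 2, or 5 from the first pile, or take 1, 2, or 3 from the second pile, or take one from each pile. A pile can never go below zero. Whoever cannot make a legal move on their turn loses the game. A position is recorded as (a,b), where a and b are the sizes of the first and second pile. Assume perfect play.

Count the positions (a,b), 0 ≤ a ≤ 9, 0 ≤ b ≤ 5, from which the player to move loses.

Use the standard recursion: the mover loses at a terminal position; elsewhere, the mover wins exactly when some move hands the opponent an L position.
Every move lowers a or b (never raises either), so fill the grid row by row in increasing a, and left to right within a row: each cell's successors are then already labelled.
      b=0  b=1  b=2  b=3  b=4  b=5
a=0:    L    W    W    W    L    W
a=1:    W    W    L    W    W    W
a=2:    W    L    W    W    W    L
a=3:    L    W    W    W    L    W
a=4:    W    W    L    W    W    W
a=5:    W    L    W    W    W    L
a=6:    L    W    W    W    L    W
a=7:    W    W    L    W    W    W
a=8:    W    L    W    W    W    L
a=9:    L    W    W    W    L    W
Cells with no legal move (terminal, hence L): (0,0).
The remaining L cells, each justified by listing all of its moves:
(0,4): →(0,3)(W), (0,2)(W), (0,1)(W) — all W, so L
(1,2): →(0,2)(W), (1,1)(W), (1,0)(W), (0,1)(W) — all W, so L
(2,1): →(1,1)(W), (0,1)(W), (2,0)(W), (1,0)(W) — all W, so L
(2,5): →(1,5)(W), (0,5)(W), (2,4)(W), (2,3)(W), (2,2)(W), (1,4)(W) — all W, so L
(3,0): →(2,0)(W), (1,0)(W) — all W, so L
(3,4): →(2,4)(W), (1,4)(W), (3,3)(W), (3,2)(W), (3,1)(W), (2,3)(W) — all W, so L
(4,2): →(3,2)(W), (2,2)(W), (4,1)(W), (4,0)(W), (3,1)(W) — all W, so L
(5,1): →(4,1)(W), (3,1)(W), (0,1)(W), (5,0)(W), (4,0)(W) — all W, so L
(5,5): →(4,5)(W), (3,5)(W), (0,5)(W), (5,4)(W), (5,3)(W), (5,2)(W), (4,4)(W) — all W, so L
(6,0): →(5,0)(W), (4,0)(W), (1,0)(W) — all W, so L
(6,4): →(5,4)(W), (4,4)(W), (1,4)(W), (6,3)(W), (6,2)(W), (6,1)(W), (5,3)(W) — all W, so L
(7,2): →(6,2)(W), (5,2)(W), (2,2)(W), (7,1)(W), (7,0)(W), (6,1)(W) — all W, so L
(8,1): →(7,1)(W), (6,1)(W), (3,1)(W), (8,0)(W), (7,0)(W) — all W, so L
(8,5): →(7,5)(W), (6,5)(W), (3,5)(W), (8,4)(W), (8,3)(W), (8,2)(W), (7,4)(W) — all W, so L
(9,0): →(8,0)(W), (7,0)(W), (4,0)(W) — all W, so L
(9,4): →(8,4)(W), (7,4)(W), (4,4)(W), (9,3)(W), (9,2)(W), (9,1)(W), (8,3)(W) — all W, so L
Every other cell has at least one move into one of the L cells above, so it is W.
L cells per row: a=0: 2, a=1: 1, a=2: 2, a=3: 2, a=4: 1, a=5: 2, a=6: 2, a=7: 1, a=8: 2, a=9: 2; total 17.

17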